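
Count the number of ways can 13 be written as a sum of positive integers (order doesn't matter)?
Pentagonal recurrence p(n) = p(n−1) + p(n−2) − p(n−5) − p(n−7) + …: p(13) = p(12) + p(11) − p(8) − p(6) + p(1) = 77 + 56 − 22 − 11 + 1 = 101.

Answer: 101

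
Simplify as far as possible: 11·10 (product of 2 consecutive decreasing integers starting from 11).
110
This is P(11,2) = 11!/(9)! = 110.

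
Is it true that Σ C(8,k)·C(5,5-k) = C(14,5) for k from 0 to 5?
False

Working:
Vandermonde's identity gives C(13,5) = 1,287; RHS C(14,5) = 2,002.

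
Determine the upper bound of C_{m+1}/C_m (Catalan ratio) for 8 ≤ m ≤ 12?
25/7

C_{m+1}/C_m = 2(2m+1)/(m+2), which increases with m. Maximum at m = 12: 2·25/14 = 25/7.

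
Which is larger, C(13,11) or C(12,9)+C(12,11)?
C(12,9)+C(12,11)

C(13,11)=78; C(12,9)+C(12,11)=220+12=232.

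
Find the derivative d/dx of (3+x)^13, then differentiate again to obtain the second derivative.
156(3+x)^11
First derivative: 13(3+x)^{12}. Second derivative: 13·12·(3+x)^{11} = 156(3+x)^{11}.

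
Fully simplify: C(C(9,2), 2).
C(9,2) = 36, then C(36, 2) = 630.

Answer: 630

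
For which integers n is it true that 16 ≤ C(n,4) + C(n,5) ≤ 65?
6, 7
C(5,4)+C(5,5)=6; C(6,4)+C(6,5)=21; C(7,4)+C(7,5)=56; C(8,4)+C(8,5)=126. So valid n = 6, 7.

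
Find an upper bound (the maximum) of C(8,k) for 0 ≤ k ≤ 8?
70

Explanation: Maximum at k = 4: C(8,4) = 70.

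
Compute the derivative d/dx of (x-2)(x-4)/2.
(2x - 6)/2

Explanation: d/dx[(x-2)(x-4)] = (x-4) + (x-2) = 2x - 6. Dividing by 2 gives (2x - 6)/2.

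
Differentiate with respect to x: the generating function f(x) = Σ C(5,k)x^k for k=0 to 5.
Σ k·C(5,k)x^(k-1) for k=1 to 5

Reasoning: Term-by-term differentiation gives Σ k·C(5,k)x^{k-1} for k=1 to 5.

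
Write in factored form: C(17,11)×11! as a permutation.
P(17,11)

Reasoning: C(17,11)×11! = [17!/(11!(6)!)]×11! = 17!/(6)! = P(17,11) = 494,010,316,800.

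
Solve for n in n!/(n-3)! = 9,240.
22

Solution: n!/(n-3)! = n×(n-1)×(n-2), a product of 3 consecutive integers ≈ (n−1)^3. 9,240^(1/3) + 1 ≈ 22.0; check n = 22: 22×21×20 = 9,240 ✓. So n = 22.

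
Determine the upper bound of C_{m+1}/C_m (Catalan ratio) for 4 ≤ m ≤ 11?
C_{m+1}/C_m = 2(2m+1)/(m+2), which increases with m. Maximum at m = 11: 2·23/13 = 46/13.

Answer: 46/13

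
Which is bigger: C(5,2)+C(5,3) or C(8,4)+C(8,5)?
C(8,4)+C(8,5)

First=20, Second=126.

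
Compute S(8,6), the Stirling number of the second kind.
266

Solution: Using the Stirling recurrence: S(n,k) = k·S(n-1,k) + S(n-1,k-1)
S(8,6) = 6·S(7,6) + S(7,5)
         = 6·21 + 140
         = 126 + 140
         = 266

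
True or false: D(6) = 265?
True

Explanation: Derangements of 6 elements: D(6) = (6-1)·[D(5) + D(4)] = 5·[44 + 9] = 265.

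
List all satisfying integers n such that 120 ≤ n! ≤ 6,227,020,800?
5, 6, 7, 8, 9, 10, 11, 12, 13
n! is strictly increasing; 5! = 120 and 13! = 6,227,020,800, so valid n = 5, 6, 7, 8, 9, 10, 11, 12, 13.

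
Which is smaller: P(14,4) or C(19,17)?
C(19,17)

Solution: P(14,4)=24,024, C(19,17)=171.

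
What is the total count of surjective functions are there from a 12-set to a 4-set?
14,676,024
Onto functions = 4! × S(12,4)
First compute S(12,4) via recurrence:
Using the Stirling recurrence: S(n,k) = k·S(n-1,k) + S(n-1,k-1)
S(12,4) = 4·S(11,4) + S(11,3)
         = 4·145750 + 28501
         = 583000 + 28501
         = 611,501
Then: 24 × 611501 = 14,676,024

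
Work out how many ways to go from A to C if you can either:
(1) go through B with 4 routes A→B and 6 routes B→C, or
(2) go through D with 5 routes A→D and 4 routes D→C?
Route via B: 4×6=24. Route via D: 5×4=20. Total: 44.
Final answer: 44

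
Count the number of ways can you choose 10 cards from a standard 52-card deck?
C(52,10) = 15,820,024,220.
Final answer: 15,820,024,220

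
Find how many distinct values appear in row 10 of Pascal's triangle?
6

Explanation: Row 10 has entries C(10,0)..C(10,10); by symmetry C(10,k)=C(10,10-k), giving 6 distinct values.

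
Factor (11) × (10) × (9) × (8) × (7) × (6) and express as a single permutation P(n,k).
P(11,6) = 11!/(5)!
Product of 6 consecutive descending integers starting at 11: P(11,6) = 11!/5! = 332,640.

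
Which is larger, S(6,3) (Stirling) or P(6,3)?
S(6,3) = 3·S(5,3) + S(5,2) = 3·25 + 15 = 90; P(6,3) = 120.
Final answer: P(6,3)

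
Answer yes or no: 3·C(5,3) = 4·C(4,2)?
No
Absorption identity k·C(n,k) = n·C(n-1,k-1). LHS = 3·10 = 30; RHS = 4·6 = 24.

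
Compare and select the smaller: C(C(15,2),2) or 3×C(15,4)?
C(C(15,2),2)=5,460, 3×C(15,4)=4,095.

Answer: 3×C(15,4)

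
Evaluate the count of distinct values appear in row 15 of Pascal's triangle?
8

Reasoning: Row 15 has entries C(15,0)..C(15,15); by symmetry C(15,k)=C(15,15-k), giving 8 distinct values.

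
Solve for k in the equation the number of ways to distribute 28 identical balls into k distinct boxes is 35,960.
5

Working:
Stars and bars: the count is C(28+k−1, k−1), increasing in k. k=3: C(30,2) = 435, k=4: C(31,3) = 4,495, k=5: C(32,4) = 35,960 ✓. So k = 5.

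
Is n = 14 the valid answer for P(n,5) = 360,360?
No

P(14,5) = 14·13·12·11·10 = 240,240, which does not equal 360,360.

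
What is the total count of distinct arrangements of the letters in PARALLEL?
3,360

Working:
Word has 8 letters (P=1, A=2, R=1, L=3, E=1). Arrangements: 8!/Π(k!) = 3,360.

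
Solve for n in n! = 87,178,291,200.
n! is strictly increasing. 12! = 479,001,600, 13! = 6,227,020,800, 14! = 87,178,291,200 ✓. So n = 14.
Final answer: 14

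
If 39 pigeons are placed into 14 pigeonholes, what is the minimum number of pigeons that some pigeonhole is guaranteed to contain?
3

Solution: Pigeonhole: ⌈39/14⌉ = 3.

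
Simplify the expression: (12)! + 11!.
518,918,400

Explanation: (12)! + 11! = (12)·11! + 11! = (12+1)·11! = 13·11! = 518,918,400.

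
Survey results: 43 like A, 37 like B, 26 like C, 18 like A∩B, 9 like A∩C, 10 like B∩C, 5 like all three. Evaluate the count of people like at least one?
74

|A∪B∪C| = 43+37+26-18-9-10+5 = 74.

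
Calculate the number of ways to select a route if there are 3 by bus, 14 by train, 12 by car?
29

Reasoning: By the addition principle: 3 + 14 + 12 = 29.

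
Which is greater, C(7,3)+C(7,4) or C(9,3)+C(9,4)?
C(9,3)+C(9,4)

Reasoning: First=70, Second=210.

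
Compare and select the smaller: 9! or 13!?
9!

Solution: 9!=362,880, 13!=6,227,020,800. 13! > 9!.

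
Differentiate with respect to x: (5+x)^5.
5(5+x)^4

Using the power rule: d/dx (5+x)^5 = 5(5+x)^{4}.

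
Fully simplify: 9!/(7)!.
72
This equals 9×8 = 72.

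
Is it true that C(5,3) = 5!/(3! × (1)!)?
The correct denominator is 3!×2!, giving C(5,3) = 10; the stated RHS is 5!/(3!×1!) = 20 ≠ 10, so the statement does not hold.
Final answer: False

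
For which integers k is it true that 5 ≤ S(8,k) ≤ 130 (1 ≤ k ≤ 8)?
2, 7
S(8,1)=1; S(8,2)=127; S(8,3)=966; S(8,4)=1,701; S(8,5)=1,050; S(8,6)=266; S(8,7)=28; S(8,8)=1. So valid k = 2, 7.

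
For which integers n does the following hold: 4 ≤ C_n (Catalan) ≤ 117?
3, 4, 5

C_2=2; C_3=5; C_4=14; C_5=42; C_6=132. So valid n = 3, 4, 5.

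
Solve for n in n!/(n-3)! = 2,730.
15

Reasoning: n!/(n-3)! = n×(n-1)×(n-2), a product of 3 consecutive integers ≈ (n−1)^3. 2,730^(1/3) + 1 ≈ 15.0; check n = 15: 15×14×13 = 2,730 ✓. So n = 15.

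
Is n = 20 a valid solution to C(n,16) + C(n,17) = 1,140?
No

Explanation: C(20,16) + C(20,17) = 4,845 + 1,140 = 5,985, which does not equal 1,140.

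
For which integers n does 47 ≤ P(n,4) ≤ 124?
5

Reasoning: P(4,4)=24; P(5,4)=120; P(6,4)=360. So valid n = 5.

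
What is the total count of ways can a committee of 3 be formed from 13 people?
286
C(13,3) = 13! / (3! × (13-3)!)
         = 13! / (3! × 10!)
         = 286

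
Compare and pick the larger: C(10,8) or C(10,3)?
C(10,3)
C(10,8)=45, C(10,3)=120.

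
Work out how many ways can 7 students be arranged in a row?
Arrangements of 7 distinct objects: 7! = 5,040.

Answer: 5,040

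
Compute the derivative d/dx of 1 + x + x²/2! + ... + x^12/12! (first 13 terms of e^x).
1 + x + x²/2! + ... + x^11/11!

Reasoning: Differentiating term by term gives the first 12 terms of e^x.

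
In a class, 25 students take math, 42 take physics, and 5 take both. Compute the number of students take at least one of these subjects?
62

Reasoning: |A∪B| = |A|+|B|-|A∩B| = 25+42-5 = 62.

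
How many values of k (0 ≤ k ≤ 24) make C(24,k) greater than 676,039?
9

Reasoning: Row 24 is unimodal and symmetric about k=24/2. C(24,7)=346,104 ≤ 676,039; C(24,8)=735,471 > 676,039; by symmetry C(24,k) > 676,039 for k = 8..16. That's 16 - 8 + 1 = 9 values.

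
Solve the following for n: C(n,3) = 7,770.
37
C(n,3) = n(n−1)(n−2)/3! is increasing in n, and n(n−1)(n−2) = 3!·7,770 = 46,620 ≈ (n−1)^3 gives n ≈ 37.0. Check: C(35,3) = 6,545, C(36,3) = 7,140, C(37,3) = 7,770 ✓. So n = 37.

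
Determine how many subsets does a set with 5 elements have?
32

Reasoning: Each element can be included or excluded: 2^5 = 32.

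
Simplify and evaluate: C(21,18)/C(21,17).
2/9

Reasoning: C(n,k+1)/C(n,k) = (n−k)/(k+1). Here (21−17)/(17+1) = 4/18 = 2/9.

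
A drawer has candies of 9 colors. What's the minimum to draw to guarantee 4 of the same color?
28

Explanation: Worst case: 3 of each = 27. One more: 28.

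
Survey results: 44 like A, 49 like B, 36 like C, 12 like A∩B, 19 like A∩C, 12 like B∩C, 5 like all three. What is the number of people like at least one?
91

Working:
|A∪B∪C| = 44+49+36-12-19-12+5 = 91.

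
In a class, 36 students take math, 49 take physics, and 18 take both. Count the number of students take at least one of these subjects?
67

Explanation: |A∪B| = |A|+|B|-|A∩B| = 36+49-18 = 67.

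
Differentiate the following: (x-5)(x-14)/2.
d/dx[(x-5)(x-14)] = (x-14) + (x-5) = 2x - 19. Dividing by 2 gives (2x - 19)/2.

Answer: (2x - 19)/2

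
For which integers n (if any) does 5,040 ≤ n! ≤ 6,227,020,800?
7, 8, 9, 10, 11, 12, 13

Solution: n! is strictly increasing; 7! = 5,040 and 13! = 6,227,020,800, so valid n = 7, 8, 9, 10, 11, 12, 13.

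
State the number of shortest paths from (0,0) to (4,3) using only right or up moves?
35

Choose 4 rights from 7 moves: C(7,4) = 35.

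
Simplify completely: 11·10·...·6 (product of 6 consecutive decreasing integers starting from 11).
332,640
This is P(11,6) = 11!/(5)! = 332,640.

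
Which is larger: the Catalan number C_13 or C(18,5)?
C_13

Reasoning: C_13 = C(26,13)/(13+1) = 10,400,600/14 = 742,900; C(18,5) = 8,568.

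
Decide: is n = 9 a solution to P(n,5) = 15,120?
Yes
P(9,5) = 9·8·7·6·5 = 15,120, which equals 15,120.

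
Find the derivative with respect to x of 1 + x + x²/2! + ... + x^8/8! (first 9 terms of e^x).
1 + x + x²/2! + ... + x^7/7!

Explanation: Differentiating term by term gives the first 8 terms of e^x.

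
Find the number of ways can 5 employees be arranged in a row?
120

Arrangements of 5 distinct objects: 5! = 120.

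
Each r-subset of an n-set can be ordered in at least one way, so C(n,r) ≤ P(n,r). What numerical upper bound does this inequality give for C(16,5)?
524,160

Solution: P(16,5) = 16·15·14·13·12 = 524,160, so C(16,5) ≤ 524,160. (The bound is loose by a factor of 5! = 120: C(16,5) = 524,160/120 = 4,368.)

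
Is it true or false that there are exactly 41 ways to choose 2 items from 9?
False

Reasoning: C(9,2) = 36 ≠ 41.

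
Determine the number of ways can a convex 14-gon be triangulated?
208,012
Using the Catalan number formula: C_n = C(2n, n) / (n+1)
C_12 = C(24, 12) / (12+1)
     = 2704156 / 13
     = 208,012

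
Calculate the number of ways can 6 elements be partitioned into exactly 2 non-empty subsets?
31

Working:
This equals S(6,2), the Stirling number of the 2nd kind.
Using the Stirling recurrence: S(n,k) = k·S(n-1,k) + S(n-1,k-1)
S(6,2) = 2·S(5,2) + S(5,1)
         = 2·15 + 1
         = 30 + 1
         = 31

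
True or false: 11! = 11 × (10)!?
True

Reasoning: By definition n! = n × (n-1)!, so 11! = 11 × 10!.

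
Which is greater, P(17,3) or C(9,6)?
P(17,3)=4,080, C(9,6)=84.

Answer: P(17,3)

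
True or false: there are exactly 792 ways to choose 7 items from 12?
True

C(12,7) = 792.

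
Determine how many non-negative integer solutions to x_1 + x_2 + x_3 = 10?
66
C(10+3-1, 3-1) = 66.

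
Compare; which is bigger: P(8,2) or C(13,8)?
C(13,8)

Explanation: P(8,2)=56, C(13,8)=1,287.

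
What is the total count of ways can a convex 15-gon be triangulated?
742,900

Working:
Using the Catalan number formula: C_n = C(2n, n) / (n+1)
C_13 = C(26, 13) / (13+1)
     = 10400600 / 14
     = 742,900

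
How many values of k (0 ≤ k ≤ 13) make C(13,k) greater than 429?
6

Solution: Row 13 is unimodal and symmetric about k=13/2. C(13,3)=286 ≤ 429; C(13,4)=715 > 429; by symmetry C(13,k) > 429 for k = 4..9. That's 9 - 4 + 1 = 6 values.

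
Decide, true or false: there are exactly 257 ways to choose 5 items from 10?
False
C(10,5) = 252 ≠ 257.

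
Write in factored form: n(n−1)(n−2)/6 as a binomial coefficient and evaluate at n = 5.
C(n,3); C(5,3) = 10

n(n−1)(n−2)/6 = n!/(3!(n−3)!) = C(n,3). At n = 5: C(5,3) = 10.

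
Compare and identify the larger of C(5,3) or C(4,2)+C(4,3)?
Equal

Solution: By Pascal's identity: C(5,3) = C(4,2)+C(4,3) = 10. Equal.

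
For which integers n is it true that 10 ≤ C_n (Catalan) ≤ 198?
4, 5, 6

Explanation: C_3=5; C_4=14; C_5=42; C_6=132; C_7=429. So valid n = 4, 5, 6.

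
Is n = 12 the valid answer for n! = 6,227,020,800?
12! = 12·11! = 12·39,916,800 = 479,001,600, which does not equal 6,227,020,800.
Final answer: No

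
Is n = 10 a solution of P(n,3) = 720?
Yes

Working:
P(10,3) = 10·9·8 = 720, which equals 720.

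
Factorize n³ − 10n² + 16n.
n³ − 10n² + 16n = n(n² − 10n + 16) = n(n − 2)(n − 8).
Final answer: n(n − 2)(n − 8)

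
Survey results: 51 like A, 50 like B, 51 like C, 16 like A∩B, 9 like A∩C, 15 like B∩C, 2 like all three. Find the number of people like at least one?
114

Reasoning: |A∪B∪C| = 51+50+51-16-9-15+2 = 114.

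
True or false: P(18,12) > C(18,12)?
True
P(18,12) = 8,892,185,702,400 and C(18,12) = 18,564; P(n,r) = r! × C(n,r) so P > C whenever r ≥ 2.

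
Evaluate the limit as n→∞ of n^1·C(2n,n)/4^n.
C(2n,n) ~ 4^n/√(πn), so n^1·C(2n,n)/4^n ~ n^(1 − 1/2)/√π → ∞.
Final answer: ∞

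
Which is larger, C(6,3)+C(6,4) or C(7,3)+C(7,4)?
C(7,3)+C(7,4)

Working:
First=35, Second=70.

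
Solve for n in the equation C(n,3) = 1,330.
C(n,3) = n(n−1)(n−2)/3! is increasing in n, and n(n−1)(n−2) = 3!·1,330 = 7,980 ≈ (n−1)^3 gives n ≈ 21.0. Check: C(19,3) = 969, C(20,3) = 1,140, C(21,3) = 1,330 ✓. So n = 21.

Answer: 21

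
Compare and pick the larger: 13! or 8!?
13!

13!=6,227,020,800, 8!=40,320. 13! > 8!.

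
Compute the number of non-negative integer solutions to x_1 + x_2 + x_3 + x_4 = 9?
220

C(9+4-1, 4-1) = 220.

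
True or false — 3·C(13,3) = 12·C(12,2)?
False

Absorption identity k·C(n,k) = n·C(n-1,k-1). LHS = 3·286 = 858; RHS = 12·66 = 792.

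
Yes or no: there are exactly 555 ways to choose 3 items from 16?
C(16,3) = 560 ≠ 555.

Answer: No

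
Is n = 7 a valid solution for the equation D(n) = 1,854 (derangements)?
Yes

Solution: D(7) = (7-1)·[D(6) + D(5)] = 6·[265 + 44] = 1,854, which equals 1,854.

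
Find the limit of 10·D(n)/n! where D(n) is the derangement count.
D(n)/n! → 1/e, so 10·D(n)/n! → 10/e.

Answer: 10/e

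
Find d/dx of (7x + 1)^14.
98(7x + 1)^13

Solution: Chain rule: 14(7x+1)^{13} × 7 = 98(7x+1)^{13}.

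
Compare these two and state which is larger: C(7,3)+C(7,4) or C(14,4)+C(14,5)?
C(14,4)+C(14,5)

Reasoning: First=70, Second=3,003.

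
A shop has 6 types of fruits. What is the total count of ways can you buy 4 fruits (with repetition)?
126

Working:
Stars and bars: C(4+6-1, 4) = C(9, 4) = 126.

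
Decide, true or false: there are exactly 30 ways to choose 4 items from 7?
False

Solution: C(7,4) = 35 ≠ 30.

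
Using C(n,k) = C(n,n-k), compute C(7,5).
21

Working:
C(7,5) = C(7,2) = 21.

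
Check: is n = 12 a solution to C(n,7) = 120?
No

Solution: C(12,7) = 12·11·10·9·8·7·6/7! = 3,991,680/5,040 = 792, which does not equal 120.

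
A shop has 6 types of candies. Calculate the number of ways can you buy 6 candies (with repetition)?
Stars and bars: C(6+6-1, 6) = C(11, 6) = 462.

Answer: 462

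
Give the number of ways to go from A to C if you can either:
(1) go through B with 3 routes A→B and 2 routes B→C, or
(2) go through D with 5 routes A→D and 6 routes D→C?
36

Reasoning: Route via B: 3×2=6. Route via D: 5×6=30. Total: 36.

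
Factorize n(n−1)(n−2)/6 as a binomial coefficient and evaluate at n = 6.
n(n−1)(n−2)/6 = n!/(3!(n−3)!) = C(n,3). At n = 6: C(6,3) = 20.

Answer: C(n,3); C(6,3) = 20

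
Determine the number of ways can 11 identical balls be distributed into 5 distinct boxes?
1,365

C(11+5-1, 5-1) = C(15, 4) = 1,365.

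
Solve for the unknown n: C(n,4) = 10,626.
24
C(n,4) = n(n−1)(n−2)(n−3)/4! is increasing in n, and n(n−1)(n−2)(n−3) = 4!·10,626 = 255,024 ≈ (n−1.5)^4 gives n ≈ 24.0. Check: C(22,4) = 7,315, C(23,4) = 8,855, C(24,4) = 10,626 ✓. So n = 24.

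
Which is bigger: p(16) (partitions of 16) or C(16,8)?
Pentagonal recurrence p(n) = p(n−1) + p(n−2) − p(n−5) − p(n−7) + …: p(16) = p(15) + p(14) − p(11) − p(9) + p(4) + p(1) = 176 + 135 − 56 − 30 + 5 + 1 = 231; C(16,8) = 12,870.

Answer: C(16,8)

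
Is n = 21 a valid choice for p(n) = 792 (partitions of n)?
Yes

Reasoning: Pentagonal recurrence p(n) = p(n−1) + p(n−2) − p(n−5) − p(n−7) + …: p(21) = p(20) + p(19) − p(16) − p(14) + p(9) + p(6) = 627 + 490 − 231 − 135 + 30 + 11 = 792, which equals 792.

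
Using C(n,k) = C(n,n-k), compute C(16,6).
8,008
C(16,6) = C(16,10) = 8,008.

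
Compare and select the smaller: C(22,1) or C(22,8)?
C(22,1)
C(22,1)=22, C(22,8)=319,770.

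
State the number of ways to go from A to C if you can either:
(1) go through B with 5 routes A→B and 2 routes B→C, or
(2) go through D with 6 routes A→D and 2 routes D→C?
22

Solution: Route via B: 5×2=10. Route via D: 6×2=12. Total: 22.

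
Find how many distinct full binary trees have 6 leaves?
42

Using the Catalan number formula: C_n = C(2n, n) / (n+1)
C_5 = C(10, 5) / (5+1)
     = 252 / 6
     = 42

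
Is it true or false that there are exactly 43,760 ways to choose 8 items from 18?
False
C(18,8) = 43,758 ≠ 43760.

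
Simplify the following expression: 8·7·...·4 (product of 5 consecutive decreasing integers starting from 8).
6,720

This is P(8,5) = 8!/(3)! = 6,720.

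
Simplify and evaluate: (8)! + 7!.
45,360
(8)! + 7! = (8)·7! + 7! = (8+1)·7! = 9·7! = 45,360.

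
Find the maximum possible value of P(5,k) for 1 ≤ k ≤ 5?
120

P(5,k) increases in k, so maximum at k = 5: 5! = 120.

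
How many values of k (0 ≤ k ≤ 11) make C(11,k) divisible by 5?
6

Explanation: Checking C(11,k) mod 5 for k = 0..11: divisible at k = 2, 3, 4, 7, 8, 9. That's 6 values.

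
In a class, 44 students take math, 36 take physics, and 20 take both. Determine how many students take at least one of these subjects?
60

|A∪B| = |A|+|B|-|A∩B| = 44+36-20 = 60.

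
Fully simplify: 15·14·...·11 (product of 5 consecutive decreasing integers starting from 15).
This is P(15,5) = 15!/(10)! = 360,360.

Answer: 360,360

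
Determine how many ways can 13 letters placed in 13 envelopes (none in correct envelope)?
2,290,792,932

Working:
Using D(n) = (n-1)[D(n-1) + D(n-2)]:
D(13) = (13-1) × [D(12) + D(11)]
      = 12 × [176214841 + 14684570]
      = 12 × 190899411
      = 2,290,792,932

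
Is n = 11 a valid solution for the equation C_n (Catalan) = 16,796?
No

Explanation: C_11 = C(22,11)/(11+1) = 705,432/12 = 58,786, which does not equal 16,796.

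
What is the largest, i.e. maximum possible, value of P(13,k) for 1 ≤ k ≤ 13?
6,227,020,800

Solution: P(13,k) increases in k, so maximum at k = 13: 13! = 6,227,020,800.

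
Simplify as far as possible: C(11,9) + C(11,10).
66

Explanation: By Pascal's identity: C(12,10) = 66.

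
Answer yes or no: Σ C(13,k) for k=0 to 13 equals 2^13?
Binomial theorem: Σ C(13,k) = (1+1)^13 = 2^13 = 8,192; RHS 2^13 = 8,192.

Answer: Yes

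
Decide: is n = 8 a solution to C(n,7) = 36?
No

Reasoning: C(8,7) = 8·7·6·5·4·3·2/7! = 40,320/5,040 = 8, which does not equal 36.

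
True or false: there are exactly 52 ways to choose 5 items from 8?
C(8,5) = 56 ≠ 52.

Answer: False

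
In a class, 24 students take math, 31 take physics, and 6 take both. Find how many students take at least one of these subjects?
|A∪B| = |A|+|B|-|A∩B| = 24+31-6 = 49.
Final answer: 49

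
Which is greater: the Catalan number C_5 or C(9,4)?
C_5 = C(10,5)/(5+1) = 252/6 = 42; C(9,4) = 126.

Answer: C(9,4)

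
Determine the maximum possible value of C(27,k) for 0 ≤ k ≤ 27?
20,058,300

Working:
Maximum at k = 13 or k = 14: C(27,13) = 20,058,300.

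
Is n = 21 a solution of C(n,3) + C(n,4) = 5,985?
No
C(21,3) + C(21,4) = 1,330 + 5,985 = 7,315, which does not equal 5,985.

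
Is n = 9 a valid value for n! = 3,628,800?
9! = 9·8! = 9·40,320 = 362,880, which does not equal 3,628,800.
Final answer: No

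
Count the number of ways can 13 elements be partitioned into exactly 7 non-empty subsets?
5,715,424

This equals S(13,7), the Stirling number of the 2nd kind.
Using the Stirling recurrence: S(n,k) = k·S(n-1,k) + S(n-1,k-1)
S(13,7) = 7·S(12,7) + S(12,6)
         = 7·627396 + 1323652
         = 4391772 + 1323652
         = 5,715,424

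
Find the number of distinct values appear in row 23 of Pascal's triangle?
Row 23 has entries C(23,0)..C(23,23); by symmetry C(23,k)=C(23,23-k), giving 12 distinct values.

Answer: 12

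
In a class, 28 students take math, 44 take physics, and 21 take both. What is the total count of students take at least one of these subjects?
|A∪B| = |A|+|B|-|A∩B| = 28+44-21 = 51.
Final answer: 51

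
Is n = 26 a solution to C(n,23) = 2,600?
Yes
C(26,23) = 26·25·24·23·22·21·20·19·18·17·16·15·14·13·12·11·10·9·8·7·6·5·4/23! = 67,215,243,521,100,939,264,000,000/25,852,016,738,884,976,640,000 = 2,600, which equals 2,600.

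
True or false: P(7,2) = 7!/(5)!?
True
Permutation formula P(n,k) = n!/(n-k)!: 7!/5! = 5,040/120 = 42 = P(7,2). The statement holds.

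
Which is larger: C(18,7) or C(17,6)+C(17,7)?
Equal

Reasoning: By Pascal's identity: C(18,7) = C(17,6)+C(17,7) = 31,824. Equal.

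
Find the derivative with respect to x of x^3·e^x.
(3x^2 + x^3)e^x

Working:
Product rule: d/dx[x^3]·e^x + x^3·d/dx[e^x] = 3x^{2}e^x + x^3e^x.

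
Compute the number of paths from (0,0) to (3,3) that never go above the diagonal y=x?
Counted by the Catalan number C_3: C_3 = C(6,3)/(3+1) = 20/4 = 5.
Final answer: 5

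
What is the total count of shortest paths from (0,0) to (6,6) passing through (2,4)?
To (2,4): C(6,2)=15. From there: C(6,4)=15. Total: 225.

Answer: 225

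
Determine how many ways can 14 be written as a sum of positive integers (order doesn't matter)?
135
Pentagonal recurrence p(n) = p(n−1) + p(n−2) − p(n−5) − p(n−7) + …: p(14) = p(13) + p(12) − p(9) − p(7) + p(2) = 101 + 77 − 30 − 15 + 2 = 135.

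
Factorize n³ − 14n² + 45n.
n(n − 5)(n − 9)

n³ − 14n² + 45n = n(n² − 14n + 45) = n(n − 5)(n − 9).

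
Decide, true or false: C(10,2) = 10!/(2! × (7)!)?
False

The correct denominator is 2!×8!, giving C(10,2) = 45; the stated RHS is 10!/(2!×7!) = 360 ≠ 45, so the statement does not hold.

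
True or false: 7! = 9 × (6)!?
False

Reasoning: 7! = 7 × 6! = 5,040, but 9 × 6! = 6,480.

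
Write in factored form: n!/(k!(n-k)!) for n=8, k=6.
C(8,6) = 28

Explanation: This is the binomial coefficient C(8,6) = 28.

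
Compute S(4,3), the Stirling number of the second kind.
6

Reasoning: Using the Stirling recurrence: S(n,k) = k·S(n-1,k) + S(n-1,k-1)
S(4,3) = 3·S(3,3) + S(3,2)
         = 3·1 + 3
         = 3 + 3
         = 6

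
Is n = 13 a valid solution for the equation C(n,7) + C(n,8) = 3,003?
C(13,7) + C(13,8) = 1,716 + 1,287 = 3,003, which equals 3,003.
Final answer: Yes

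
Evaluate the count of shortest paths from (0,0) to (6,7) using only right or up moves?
Choose 6 rights from 13 moves: C(13,6) = 1,716.
Final answer: 1,716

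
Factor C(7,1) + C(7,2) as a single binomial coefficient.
C(8,2)

Working:
By Pascal's identity: C(7,1) + C(7,2) = C(8,2) = 28.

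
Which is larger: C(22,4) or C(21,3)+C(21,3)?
C(22,4)

C(22,4)=7,315; C(21,3)+C(21,3)=1,330+1,330=2,660.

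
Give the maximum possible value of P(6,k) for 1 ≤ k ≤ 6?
P(6,k) increases in k, so maximum at k = 6: 6! = 720.
Final answer: 720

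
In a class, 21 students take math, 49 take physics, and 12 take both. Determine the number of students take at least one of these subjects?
58

Solution: |A∪B| = |A|+|B|-|A∩B| = 21+49-12 = 58.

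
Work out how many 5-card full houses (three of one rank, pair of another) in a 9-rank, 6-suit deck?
21,600

Solution: Triple rank: 9. Triple suits: C(6,3)=20. Pair rank: 8. Pair suits: C(6,2)=15. Total: 21,600.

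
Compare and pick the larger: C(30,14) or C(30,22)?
C(30,14)

Explanation: C(30,14)=145,422,675, C(30,22)=5,852,925.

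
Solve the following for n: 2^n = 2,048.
11

2,048 = 1,024 × 2 = 2^10 × 2^1 = 2^11, so n = 11.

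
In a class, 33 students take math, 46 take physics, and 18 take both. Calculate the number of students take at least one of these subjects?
61

|A∪B| = |A|+|B|-|A∩B| = 33+46-18 = 61.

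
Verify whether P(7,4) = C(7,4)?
False

Working:
P(7,4) = 840 but C(7,4) = 35; they differ by a factor of 4! = 24, so the statement does not hold.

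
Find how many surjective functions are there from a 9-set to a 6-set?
Onto functions = 6! × S(9,6)
First compute S(9,6) via recurrence:
Using the Stirling recurrence: S(n,k) = k·S(n-1,k) + S(n-1,k-1)
S(9,6) = 6·S(8,6) + S(8,5)
         = 6·266 + 1050
         = 1596 + 1050
         = 2,646
Then: 720 × 2646 = 1,905,120

Answer: 1,905,120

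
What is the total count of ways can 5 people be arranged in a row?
120

Solution: Arrangements of 5 distinct objects: 5! = 120.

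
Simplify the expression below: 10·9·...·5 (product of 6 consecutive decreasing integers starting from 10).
151,200

Solution: This is P(10,6) = 10!/(4)! = 151,200.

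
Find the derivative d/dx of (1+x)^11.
11(1+x)^10

Reasoning: Using the power rule: d/dx (1+x)^11 = 11(1+x)^{10}.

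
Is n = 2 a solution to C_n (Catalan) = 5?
No

Working:
C_2 = C(4,2)/(2+1) = 6/3 = 2, which does not equal 5.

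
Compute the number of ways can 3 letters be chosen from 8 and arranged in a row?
336

Working:
P(8,3) = 8!/(8-3)! = 336.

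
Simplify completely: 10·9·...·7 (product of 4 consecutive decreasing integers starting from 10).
5,040

Reasoning: This is P(10,4) = 10!/(6)! = 5,040.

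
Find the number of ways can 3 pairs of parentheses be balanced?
5

Using the Catalan number formula: C_n = C(2n, n) / (n+1)
C_3 = C(6, 3) / (3+1)
     = 20 / 4
     = 5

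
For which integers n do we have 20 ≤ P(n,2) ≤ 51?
5, 6, 7

Solution: P(4,2)=12; P(5,2)=20; P(6,2)=30; P(7,2)=42; P(8,2)=56. So valid n = 5, 6, 7.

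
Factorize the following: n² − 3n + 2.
(n − 1)(n − 2)

Explanation: Seek roots whose sum is 3 and product is 2: (1, 2). So n² − 3n + 2 = (n − 1)(n − 2).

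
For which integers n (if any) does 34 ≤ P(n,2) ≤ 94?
7, 8, 9, 10

Working:
P(6,2)=30; P(7,2)=42; P(8,2)=56; P(9,2)=72; P(10,2)=90; P(11,2)=110. So valid n = 7, 8, 9, 10.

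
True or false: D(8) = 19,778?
Derangements of 8 elements: D(8) = (8-1)·[D(7) + D(6)] = 7·[1,854 + 265] = 14,833.
Final answer: False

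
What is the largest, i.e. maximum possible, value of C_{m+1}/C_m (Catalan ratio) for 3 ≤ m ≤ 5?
22/7
C_{m+1}/C_m = 2(2m+1)/(m+2), which increases with m. Maximum at m = 5: 2·11/7 = 22/7.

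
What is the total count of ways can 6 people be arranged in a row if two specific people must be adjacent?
240

Treat pair as unit: (6-1)! arrangements × 2 internal orders = 240.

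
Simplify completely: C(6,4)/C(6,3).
3/4

Explanation: C(n,k+1)/C(n,k) = (n−k)/(k+1). Here (6−3)/(3+1) = 3/4 = 3/4.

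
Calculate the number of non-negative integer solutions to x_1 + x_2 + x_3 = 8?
45

Reasoning: C(8+3-1, 3-1) = 45.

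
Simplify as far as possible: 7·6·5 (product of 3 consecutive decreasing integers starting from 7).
This is P(7,3) = 7!/(4)! = 210.
Final answer: 210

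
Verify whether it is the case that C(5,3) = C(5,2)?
True

Solution: Symmetry C(n,k) = C(n,n-k): C(5,3) = 10 and C(5,2) = 10. Both sides agree, so the statement holds.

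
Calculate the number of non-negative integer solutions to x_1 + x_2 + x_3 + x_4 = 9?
220

Solution: C(9+4-1, 4-1) = 220.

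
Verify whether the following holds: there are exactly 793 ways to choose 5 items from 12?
C(12,5) = 792 ≠ 793.
Final answer: False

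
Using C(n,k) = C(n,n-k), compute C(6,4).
15

Working:
C(6,4) = C(6,2) = 15.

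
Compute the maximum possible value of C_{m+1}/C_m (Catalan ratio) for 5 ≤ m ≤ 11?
46/13

Explanation: C_{m+1}/C_m = 2(2m+1)/(m+2), which increases with m. Maximum at m = 11: 2·23/13 = 46/13.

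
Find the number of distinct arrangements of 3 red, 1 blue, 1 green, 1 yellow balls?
120
Multinomial: 6!/(3! × 1! × 1! × 1!) = 120.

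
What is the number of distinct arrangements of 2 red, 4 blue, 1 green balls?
105

Explanation: Multinomial: 7!/(2! × 4! × 1!) = 105.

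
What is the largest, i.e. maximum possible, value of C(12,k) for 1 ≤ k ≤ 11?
924

Working:
C(12,k) is maximised at the centre of the row: C(12,6) = 924.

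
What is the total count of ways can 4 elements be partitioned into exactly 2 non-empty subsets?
7

This equals S(4,2), the Stirling number of the 2nd kind.
Using the Stirling recurrence: S(n,k) = k·S(n-1,k) + S(n-1,k-1)
S(4,2) = 2·S(3,2) + S(3,1)
         = 2·3 + 1
         = 6 + 1
         = 7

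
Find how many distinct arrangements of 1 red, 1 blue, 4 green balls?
30

Explanation: Multinomial: 6!/(1! × 1! × 4!) = 30.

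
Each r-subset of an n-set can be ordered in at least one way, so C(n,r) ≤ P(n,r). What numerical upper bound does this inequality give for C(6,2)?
P(6,2) = 6·5 = 30, so C(6,2) ≤ 30. (The bound is loose by a factor of 2! = 2: C(6,2) = 30/2 = 15.)

Answer: 30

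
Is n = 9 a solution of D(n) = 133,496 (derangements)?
D(9) = (9-1)·[D(8) + D(7)] = 8·[14,833 + 1,854] = 133,496, which equals 133,496.

Answer: Yes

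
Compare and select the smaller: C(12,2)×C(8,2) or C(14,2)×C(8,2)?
C(12,2)×C(8,2)

Working:
C(12,2)×C(8,2)=1,848, C(14,2)×C(8,2)=2,548.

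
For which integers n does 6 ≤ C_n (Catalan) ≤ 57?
4, 5

Working:
C_3=5; C_4=14; C_5=42; C_6=132. So valid n = 4, 5.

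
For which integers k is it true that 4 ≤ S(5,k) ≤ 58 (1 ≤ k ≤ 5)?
S(5,1)=1; S(5,2)=15; S(5,3)=25; S(5,4)=10; S(5,5)=1. So valid k = 2, 3, 4.
Final answer: 2, 3, 4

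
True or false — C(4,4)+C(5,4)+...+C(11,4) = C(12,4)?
False

Working:
Hockey stick identity gives Σ = C(12,5) = 792; RHS C(12,4) = 495.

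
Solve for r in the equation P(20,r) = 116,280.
4
P(20,r) = 20·19·…·(20−r+1), a product of r factors. Multiplying down from 20: 20 = 20; 20·19 = 380; 20·19·18 = 6,840; 20·19·18·17 = 116,280 ✓ (4 factors). So r = 4.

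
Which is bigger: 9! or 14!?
14!

Explanation: 9!=362,880, 14!=87,178,291,200. 14! > 9!.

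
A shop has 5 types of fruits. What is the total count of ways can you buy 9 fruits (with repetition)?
715
Stars and bars: C(9+5-1, 9) = C(13, 9) = 715.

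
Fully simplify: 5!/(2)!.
60

Working:
This equals 5×4×3 = 60.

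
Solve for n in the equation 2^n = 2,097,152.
21
2,097,152 = 1,024 × 1,024 × 2 = 2^10 × 2^10 × 2^1 = 2^21, so n = 21.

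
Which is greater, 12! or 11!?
12!=479,001,600, 11!=39,916,800. 12! > 11!.
Final answer: 12!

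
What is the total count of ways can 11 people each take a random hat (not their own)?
Using D(n) = (n-1)[D(n-1) + D(n-2)]:
D(11) = (11-1) × [D(10) + D(9)]
      = 10 × [1334961 + 133496]
      = 10 × 1468457
      = 14,684,570

Answer: 14,684,570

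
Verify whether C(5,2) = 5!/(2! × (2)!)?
False

The correct denominator is 2!×3!, giving C(5,2) = 10; the stated RHS is 5!/(2!×2!) = 30 ≠ 10, so the statement does not hold.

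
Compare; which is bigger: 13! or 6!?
13!
13!=6,227,020,800, 6!=720. 13! > 6!.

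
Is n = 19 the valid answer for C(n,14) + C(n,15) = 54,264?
No
C(19,14) + C(19,15) = 11,628 + 3,876 = 15,504, which does not equal 54,264.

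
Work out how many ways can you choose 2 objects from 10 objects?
45

Explanation: C(10,2) = 10! / (2! × (10-2)!)
         = 10! / (2! × 8!)
         = 45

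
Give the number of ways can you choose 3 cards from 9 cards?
84

Solution: C(9,3) = 9! / (3! × (9-3)!)
         = 9! / (3! × 6!)
         = 84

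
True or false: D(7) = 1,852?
Derangements of 7 elements: D(7) = (7-1)·[D(6) + D(5)] = 6·[265 + 44] = 1,854.

Answer: False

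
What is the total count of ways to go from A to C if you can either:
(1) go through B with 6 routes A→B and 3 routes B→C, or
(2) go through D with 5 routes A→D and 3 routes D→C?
Route via B: 6×3=18. Route via D: 5×3=15. Total: 33.
Final answer: 33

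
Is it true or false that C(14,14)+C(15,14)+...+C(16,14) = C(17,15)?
True

Solution: Hockey stick identity gives Σ = C(17,15) = 136; RHS C(17,15) = 136.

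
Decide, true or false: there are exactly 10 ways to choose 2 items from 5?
True

C(5,2) = 10.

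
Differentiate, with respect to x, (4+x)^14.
14(4+x)^13

Reasoning: Using the power rule: d/dx (4+x)^14 = 14(4+x)^{13}.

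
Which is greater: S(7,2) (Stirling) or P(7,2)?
S(7,2)
S(7,2) = 2·S(6,2) + S(6,1) = 2·31 + 1 = 63; P(7,2) = 42.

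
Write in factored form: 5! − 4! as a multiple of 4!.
4 × 4! = 96

Explanation: 5! − 4! = 5·4! − 4! = (5 − 1)·4! = 4 × 4! = 96.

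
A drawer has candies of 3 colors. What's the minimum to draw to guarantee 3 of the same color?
Worst case: 2 of each = 6. One more: 7.

Answer: 7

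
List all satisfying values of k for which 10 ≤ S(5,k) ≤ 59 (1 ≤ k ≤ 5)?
2, 3, 4

Working:
S(5,1)=1; S(5,2)=15; S(5,3)=25; S(5,4)=10; S(5,5)=1. So valid k = 2, 3, 4.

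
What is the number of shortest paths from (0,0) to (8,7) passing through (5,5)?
To (5,5): C(10,5)=252. From there: C(5,3)=10. Total: 2,520.

Answer: 2,520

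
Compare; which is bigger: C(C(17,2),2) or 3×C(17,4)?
C(C(17,2),2)

Explanation: C(C(17,2),2)=9,180, 3×C(17,4)=7,140.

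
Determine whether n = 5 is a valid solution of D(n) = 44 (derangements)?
Yes

Solution: D(5) = (5-1)·[D(4) + D(3)] = 4·[9 + 2] = 44, which equals 44.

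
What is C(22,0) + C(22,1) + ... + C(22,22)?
Sum of binomial coefficients = 2^22 = 4,194,304.
Final answer: 4,194,304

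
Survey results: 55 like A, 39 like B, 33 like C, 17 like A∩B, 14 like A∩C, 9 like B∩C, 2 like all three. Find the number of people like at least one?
|A∪B∪C| = 55+39+33-17-14-9+2 = 89.

Answer: 89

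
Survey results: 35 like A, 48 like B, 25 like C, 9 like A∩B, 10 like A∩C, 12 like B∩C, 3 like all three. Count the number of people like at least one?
80

Solution: |A∪B∪C| = 35+48+25-9-10-12+3 = 80.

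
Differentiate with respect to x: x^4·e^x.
Product rule: d/dx[x^4]·e^x + x^4·d/dx[e^x] = 4x^{3}e^x + x^4e^x.

Answer: (4x^3 + x^4)e^x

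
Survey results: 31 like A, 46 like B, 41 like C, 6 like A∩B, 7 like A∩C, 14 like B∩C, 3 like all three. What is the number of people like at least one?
94

Solution: |A∪B∪C| = 31+46+41-6-7-14+3 = 94.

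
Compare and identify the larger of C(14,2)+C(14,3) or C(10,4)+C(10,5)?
C(10,4)+C(10,5)

Solution: First=455, Second=462.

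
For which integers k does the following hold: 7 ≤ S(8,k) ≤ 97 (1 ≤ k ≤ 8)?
7

S(8,1)=1; S(8,2)=127; S(8,3)=966; S(8,4)=1,701; S(8,5)=1,050; S(8,6)=266; S(8,7)=28; S(8,8)=1. So valid k = 7.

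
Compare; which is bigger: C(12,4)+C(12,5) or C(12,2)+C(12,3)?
First=1,287, Second=286.
Final answer: C(12,4)+C(12,5)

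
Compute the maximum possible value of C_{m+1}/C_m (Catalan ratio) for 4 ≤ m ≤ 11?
C_{m+1}/C_m = 2(2m+1)/(m+2), which increases with m. Maximum at m = 11: 2·23/13 = 46/13.
Final answer: 46/13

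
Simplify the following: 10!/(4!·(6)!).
210

Working:
This is C(10,4) = 210.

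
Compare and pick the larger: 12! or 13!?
13!

Explanation: 12!=479,001,600, 13!=6,227,020,800. 13! > 12!.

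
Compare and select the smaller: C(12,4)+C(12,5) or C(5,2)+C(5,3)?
C(5,2)+C(5,3)

Explanation: First=1,287, Second=20.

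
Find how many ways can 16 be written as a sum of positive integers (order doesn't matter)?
Pentagonal recurrence p(n) = p(n−1) + p(n−2) − p(n−5) − p(n−7) + …: p(16) = p(15) + p(14) − p(11) − p(9) + p(4) + p(1) = 176 + 135 − 56 − 30 + 5 + 1 = 231.
Final answer: 231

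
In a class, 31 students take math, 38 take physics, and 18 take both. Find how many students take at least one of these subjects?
51

Explanation: |A∪B| = |A|+|B|-|A∩B| = 31+38-18 = 51.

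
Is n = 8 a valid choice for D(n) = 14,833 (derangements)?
Yes

Solution: D(8) = (8-1)·[D(7) + D(6)] = 7·[1,854 + 265] = 14,833, which equals 14,833.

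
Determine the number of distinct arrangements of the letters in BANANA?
Word has 6 letters (B=1, A=3, N=2). Arrangements: 6!/Π(k!) = 60.

Answer: 60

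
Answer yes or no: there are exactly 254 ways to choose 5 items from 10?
No

Solution: C(10,5) = 252 ≠ 254.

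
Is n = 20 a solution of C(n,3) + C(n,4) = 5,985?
Yes

Explanation: C(20,3) + C(20,4) = 1,140 + 4,845 = 5,985, which equals 5,985.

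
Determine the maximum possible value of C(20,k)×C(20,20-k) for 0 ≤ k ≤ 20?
34,134,779,536
C(20,k)·C(20,20-k) = C(20,k)², maximised at the centre k = 10: C(20,10)² = 34,134,779,536.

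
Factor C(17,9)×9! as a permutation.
P(17,9)

C(17,9)×9! = [17!/(9!(8)!)]×9! = 17!/(8)! = P(17,9) = 8,821,612,800.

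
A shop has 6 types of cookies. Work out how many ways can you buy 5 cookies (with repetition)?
252

Solution: Stars and bars: C(5+6-1, 5) = C(10, 5) = 252.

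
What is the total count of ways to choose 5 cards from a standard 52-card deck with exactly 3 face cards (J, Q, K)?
171,600

Solution: 12 face cards and 40 non-face cards: C(12,3) × C(40,2) = 220 × 780 = 171,600.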